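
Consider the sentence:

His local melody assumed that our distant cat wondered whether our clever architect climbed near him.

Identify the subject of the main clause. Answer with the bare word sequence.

The subject of the main clause is the NP immediately before the verb "assumed": "his local melody".

his local melody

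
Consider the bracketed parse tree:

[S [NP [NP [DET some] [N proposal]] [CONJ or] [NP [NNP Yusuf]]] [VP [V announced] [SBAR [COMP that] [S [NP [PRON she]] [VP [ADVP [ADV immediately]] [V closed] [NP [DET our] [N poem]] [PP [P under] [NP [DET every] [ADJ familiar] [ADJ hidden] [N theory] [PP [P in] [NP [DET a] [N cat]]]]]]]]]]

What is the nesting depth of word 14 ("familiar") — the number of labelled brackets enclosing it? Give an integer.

8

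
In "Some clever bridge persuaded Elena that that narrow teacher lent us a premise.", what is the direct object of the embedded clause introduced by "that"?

a premise

"lent" heads the VP of the embedded clause introduced by "that", and "a premise" is its direct object.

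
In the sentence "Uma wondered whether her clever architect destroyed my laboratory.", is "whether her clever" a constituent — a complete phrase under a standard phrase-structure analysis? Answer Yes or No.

The smallest constituent containing the whole sequence is the subordinate clause [SBAR whether her clever architect destroyed my laboratory], but the sequence is only part of it — it straddles the boundary between complementizer "whether" and clause "her clever architect destroyed my laboratory".

No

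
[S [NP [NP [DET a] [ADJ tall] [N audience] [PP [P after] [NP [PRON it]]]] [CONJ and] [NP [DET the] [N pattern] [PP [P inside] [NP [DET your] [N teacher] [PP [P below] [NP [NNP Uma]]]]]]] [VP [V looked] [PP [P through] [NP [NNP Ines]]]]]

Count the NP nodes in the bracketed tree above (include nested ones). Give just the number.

7

Scanning left to right, an opening `[NP` appears at word positions 1, 1, 5, 7, 10, 13, 16 — 7 in total.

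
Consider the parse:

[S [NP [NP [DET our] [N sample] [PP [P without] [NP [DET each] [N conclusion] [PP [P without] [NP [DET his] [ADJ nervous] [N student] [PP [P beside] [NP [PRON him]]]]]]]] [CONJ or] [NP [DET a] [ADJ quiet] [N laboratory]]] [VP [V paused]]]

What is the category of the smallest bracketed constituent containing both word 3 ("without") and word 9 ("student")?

PP

Word 3 lies under S → NP → NP → PP → P; word 9 lies under S → NP → NP → PP → NP → PP → NP → N. The lowest shared node is the PP.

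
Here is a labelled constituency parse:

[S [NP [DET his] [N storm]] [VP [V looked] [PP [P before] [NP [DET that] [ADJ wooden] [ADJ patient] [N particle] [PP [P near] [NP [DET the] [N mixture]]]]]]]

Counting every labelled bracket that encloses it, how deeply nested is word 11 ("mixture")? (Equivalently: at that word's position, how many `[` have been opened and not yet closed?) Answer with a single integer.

Path from the root down to the word: S → VP → PP → NP → PP → NP → N. That is 7 enclosing brackets.

7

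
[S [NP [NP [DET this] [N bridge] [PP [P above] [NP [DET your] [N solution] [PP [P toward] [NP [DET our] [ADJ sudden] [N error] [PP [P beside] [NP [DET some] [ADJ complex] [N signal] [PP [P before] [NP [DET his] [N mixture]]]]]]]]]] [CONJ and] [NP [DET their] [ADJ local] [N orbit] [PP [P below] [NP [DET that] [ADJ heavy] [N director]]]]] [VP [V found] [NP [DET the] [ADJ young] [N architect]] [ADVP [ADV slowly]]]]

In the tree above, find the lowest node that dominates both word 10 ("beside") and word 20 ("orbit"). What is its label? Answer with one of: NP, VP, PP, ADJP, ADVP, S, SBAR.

NP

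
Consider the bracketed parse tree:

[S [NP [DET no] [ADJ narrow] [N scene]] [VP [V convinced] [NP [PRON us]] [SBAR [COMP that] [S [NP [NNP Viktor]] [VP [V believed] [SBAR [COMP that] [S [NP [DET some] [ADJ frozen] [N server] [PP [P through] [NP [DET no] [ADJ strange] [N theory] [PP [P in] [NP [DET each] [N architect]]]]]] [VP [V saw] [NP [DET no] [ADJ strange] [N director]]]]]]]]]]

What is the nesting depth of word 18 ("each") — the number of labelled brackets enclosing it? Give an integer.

13

Counting open brackets not yet closed at "each": [S [VP [SBAR [S [VP [SBAR [S [NP [PP [NP [PP [NP [DET = 13.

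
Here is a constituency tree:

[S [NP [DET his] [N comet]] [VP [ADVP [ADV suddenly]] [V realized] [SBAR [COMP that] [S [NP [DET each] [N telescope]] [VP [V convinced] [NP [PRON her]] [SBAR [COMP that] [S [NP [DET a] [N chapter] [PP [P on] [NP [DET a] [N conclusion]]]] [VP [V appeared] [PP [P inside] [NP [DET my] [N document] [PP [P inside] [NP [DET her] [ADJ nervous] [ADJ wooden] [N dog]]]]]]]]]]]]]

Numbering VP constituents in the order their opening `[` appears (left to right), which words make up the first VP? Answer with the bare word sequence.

Opening `[VP` markers occur at word positions 3, 8, 16; the first of these opens the constituent [VP suddenly realized that each telescope convinced her that a chapter on a conclusion appeared inside my document inside her nervous wooden dog].

suddenly realized that each telescope convinced her that a chapter on a conclusion appeared inside my document inside her nervous wooden dog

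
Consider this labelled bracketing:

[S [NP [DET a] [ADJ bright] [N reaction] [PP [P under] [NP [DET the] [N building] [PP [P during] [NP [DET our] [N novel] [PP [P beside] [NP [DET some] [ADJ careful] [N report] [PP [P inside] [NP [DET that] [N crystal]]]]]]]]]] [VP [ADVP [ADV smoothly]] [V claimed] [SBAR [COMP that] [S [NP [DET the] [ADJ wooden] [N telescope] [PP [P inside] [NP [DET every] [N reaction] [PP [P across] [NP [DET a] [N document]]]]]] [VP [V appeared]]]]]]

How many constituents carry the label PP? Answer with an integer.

6

Listing each PP by its span: [PP under the building during our novel beside some careful report inside that crystal]; [PP during our novel beside some careful report inside that crystal]; [PP beside some careful report inside that crystal]; [PP inside that crystal]; [PP inside every reaction across a document]; [PP across a document] — that makes 6.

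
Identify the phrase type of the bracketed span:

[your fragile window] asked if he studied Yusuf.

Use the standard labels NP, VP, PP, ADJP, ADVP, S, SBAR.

"window" is the head of the bracketed span, so the span is a noun phrase: NP.

NP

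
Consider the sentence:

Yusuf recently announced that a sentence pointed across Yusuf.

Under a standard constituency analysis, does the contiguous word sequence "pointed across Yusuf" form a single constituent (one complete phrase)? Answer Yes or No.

The sequence corresponds to a single VP node — the verb phrase "pointed across Yusuf".

Yes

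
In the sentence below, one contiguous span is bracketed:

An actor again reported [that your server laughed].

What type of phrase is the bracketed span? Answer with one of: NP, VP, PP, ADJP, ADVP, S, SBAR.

SBAR

"that" is the head of the bracketed span, so the span is a subordinate clause: SBAR.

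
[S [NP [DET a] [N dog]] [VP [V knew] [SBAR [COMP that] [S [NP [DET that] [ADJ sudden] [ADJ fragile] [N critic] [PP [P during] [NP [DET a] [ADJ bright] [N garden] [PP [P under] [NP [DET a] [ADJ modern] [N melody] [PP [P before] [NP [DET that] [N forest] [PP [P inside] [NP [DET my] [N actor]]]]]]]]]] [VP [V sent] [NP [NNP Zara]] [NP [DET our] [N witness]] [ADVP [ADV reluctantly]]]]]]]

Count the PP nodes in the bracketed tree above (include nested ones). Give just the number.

4

Scanning left to right, an opening `[PP` appears at word positions 9, 13, 17, 20 — 4 in total.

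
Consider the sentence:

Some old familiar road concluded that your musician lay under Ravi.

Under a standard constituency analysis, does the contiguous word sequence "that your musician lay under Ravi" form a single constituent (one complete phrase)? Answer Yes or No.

Yes

The sequence corresponds to a single SBAR node — the subordinate clause "that your musician lay under Ravi".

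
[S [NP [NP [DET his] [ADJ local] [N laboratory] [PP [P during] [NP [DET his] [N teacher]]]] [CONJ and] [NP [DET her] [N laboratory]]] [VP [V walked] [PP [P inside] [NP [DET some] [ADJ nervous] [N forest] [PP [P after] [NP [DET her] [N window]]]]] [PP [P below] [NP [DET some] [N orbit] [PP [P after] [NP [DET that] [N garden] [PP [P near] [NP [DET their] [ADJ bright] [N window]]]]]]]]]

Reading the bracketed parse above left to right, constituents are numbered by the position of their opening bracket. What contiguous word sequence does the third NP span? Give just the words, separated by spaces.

his teacher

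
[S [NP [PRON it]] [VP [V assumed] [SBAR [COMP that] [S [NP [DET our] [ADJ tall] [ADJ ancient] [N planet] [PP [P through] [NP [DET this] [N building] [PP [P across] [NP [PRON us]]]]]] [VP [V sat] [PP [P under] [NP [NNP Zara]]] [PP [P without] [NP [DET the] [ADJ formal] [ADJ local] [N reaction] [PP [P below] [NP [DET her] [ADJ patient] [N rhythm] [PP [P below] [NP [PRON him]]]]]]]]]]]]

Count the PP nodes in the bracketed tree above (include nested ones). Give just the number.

Listing each PP by its span: [PP through this building across us]; [PP across us]; [PP under Zara]; [PP without the formal local reaction below her patient rhythm below him]; [PP below her patient rhythm below him]; [PP below him] — that makes 6.

6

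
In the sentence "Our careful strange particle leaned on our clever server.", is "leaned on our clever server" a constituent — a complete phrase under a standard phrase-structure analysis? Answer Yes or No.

Yes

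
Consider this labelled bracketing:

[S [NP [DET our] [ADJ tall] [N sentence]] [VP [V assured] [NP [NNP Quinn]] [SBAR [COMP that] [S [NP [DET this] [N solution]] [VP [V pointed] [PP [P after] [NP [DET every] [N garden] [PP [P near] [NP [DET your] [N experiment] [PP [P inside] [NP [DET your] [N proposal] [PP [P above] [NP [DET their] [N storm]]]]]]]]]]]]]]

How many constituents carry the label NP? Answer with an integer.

7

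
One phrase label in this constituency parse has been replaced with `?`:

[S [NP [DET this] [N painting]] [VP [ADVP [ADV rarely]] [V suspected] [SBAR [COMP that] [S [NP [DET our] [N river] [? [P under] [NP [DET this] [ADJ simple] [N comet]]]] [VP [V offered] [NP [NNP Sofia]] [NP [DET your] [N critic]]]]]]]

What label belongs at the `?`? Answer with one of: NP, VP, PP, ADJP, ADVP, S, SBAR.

PP

A constituent whose immediate children are P 'under', NP is a prepositional phrase: PP.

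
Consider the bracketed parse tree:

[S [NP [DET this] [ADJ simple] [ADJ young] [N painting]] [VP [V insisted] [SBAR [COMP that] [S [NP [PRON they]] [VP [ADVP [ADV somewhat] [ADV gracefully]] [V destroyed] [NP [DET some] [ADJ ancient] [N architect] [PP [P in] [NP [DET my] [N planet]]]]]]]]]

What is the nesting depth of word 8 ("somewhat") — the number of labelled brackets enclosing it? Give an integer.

The word sits inside ADV, which is inside ADVP, inside VP, inside S, inside SBAR, inside VP, inside S — 7 brackets in all.

7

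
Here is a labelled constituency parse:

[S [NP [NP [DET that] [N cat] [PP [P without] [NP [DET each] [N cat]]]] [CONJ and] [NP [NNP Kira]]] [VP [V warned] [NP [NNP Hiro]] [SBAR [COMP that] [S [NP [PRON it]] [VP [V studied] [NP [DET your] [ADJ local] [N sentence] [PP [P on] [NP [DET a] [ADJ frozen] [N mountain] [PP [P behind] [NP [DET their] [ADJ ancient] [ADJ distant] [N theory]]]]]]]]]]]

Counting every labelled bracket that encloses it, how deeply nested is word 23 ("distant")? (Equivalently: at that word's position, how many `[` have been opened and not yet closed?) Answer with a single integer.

11

Path from the root down to the word: S → VP → SBAR → S → VP → NP → PP → NP → PP → NP → ADJ. That is 11 enclosing brackets.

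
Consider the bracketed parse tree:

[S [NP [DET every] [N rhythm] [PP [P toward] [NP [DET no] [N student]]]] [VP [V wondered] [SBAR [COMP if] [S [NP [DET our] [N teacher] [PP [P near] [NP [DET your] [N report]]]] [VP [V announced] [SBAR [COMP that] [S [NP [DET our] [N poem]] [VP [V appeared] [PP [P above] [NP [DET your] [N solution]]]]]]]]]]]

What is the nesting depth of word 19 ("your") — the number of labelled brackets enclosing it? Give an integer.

11

The word sits inside DET, which is inside NP, inside PP, inside VP, inside S, inside SBAR, inside VP, inside S, inside SBAR, inside VP, inside S — 11 brackets in all.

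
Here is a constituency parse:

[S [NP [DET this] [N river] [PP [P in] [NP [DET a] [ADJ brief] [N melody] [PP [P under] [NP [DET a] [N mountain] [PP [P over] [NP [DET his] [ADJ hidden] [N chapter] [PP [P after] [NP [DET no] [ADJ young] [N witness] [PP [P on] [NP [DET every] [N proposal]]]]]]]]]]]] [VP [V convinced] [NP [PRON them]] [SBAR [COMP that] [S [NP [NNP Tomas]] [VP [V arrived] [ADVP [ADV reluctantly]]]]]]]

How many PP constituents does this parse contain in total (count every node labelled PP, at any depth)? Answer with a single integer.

5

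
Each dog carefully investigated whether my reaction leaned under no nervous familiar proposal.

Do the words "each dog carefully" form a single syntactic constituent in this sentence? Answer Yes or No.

No

The sequence begins inside the noun phrase "each dog" and ends inside the verb phrase "carefully investigated whether my reaction leaned under no nervous familiar proposal"; it crosses a phrase boundary, so no single node in the tree spans exactly those words.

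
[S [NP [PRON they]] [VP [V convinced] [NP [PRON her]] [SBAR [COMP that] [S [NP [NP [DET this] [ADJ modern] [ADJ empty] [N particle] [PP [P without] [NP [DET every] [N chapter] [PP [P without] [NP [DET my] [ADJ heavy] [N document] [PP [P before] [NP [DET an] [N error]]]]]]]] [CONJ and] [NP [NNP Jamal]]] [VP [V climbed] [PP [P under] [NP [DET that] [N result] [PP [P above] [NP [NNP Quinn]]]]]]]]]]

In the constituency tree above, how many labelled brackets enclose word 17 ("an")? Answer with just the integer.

13

The word sits inside DET, which is inside NP, inside PP, inside NP, inside PP, inside NP, inside PP, inside NP, inside NP, inside S, inside SBAR, inside VP, inside S — 13 brackets in all.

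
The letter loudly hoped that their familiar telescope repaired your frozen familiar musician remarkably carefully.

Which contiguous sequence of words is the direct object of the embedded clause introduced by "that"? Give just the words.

your frozen familiar musician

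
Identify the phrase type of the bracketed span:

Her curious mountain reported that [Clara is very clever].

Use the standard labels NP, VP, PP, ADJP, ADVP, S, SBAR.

"is" is the head of the bracketed span, so the span is a clause: S.

S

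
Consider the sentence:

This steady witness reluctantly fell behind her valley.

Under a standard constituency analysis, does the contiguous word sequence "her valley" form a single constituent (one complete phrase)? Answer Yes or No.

Yes

These words form the whole noun phrase headed by "valley", so yes — one constituent.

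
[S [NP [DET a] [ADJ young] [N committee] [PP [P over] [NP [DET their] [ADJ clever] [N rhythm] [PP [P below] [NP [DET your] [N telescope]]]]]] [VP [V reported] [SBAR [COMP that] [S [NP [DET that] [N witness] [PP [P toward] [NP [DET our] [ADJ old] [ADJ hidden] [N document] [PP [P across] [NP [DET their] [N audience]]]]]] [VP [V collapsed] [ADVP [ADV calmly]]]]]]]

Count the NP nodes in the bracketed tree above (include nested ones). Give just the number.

Listing each NP by its span: [NP a young committee over their clever rhythm below your telescope]; [NP their clever rhythm below your telescope]; [NP your telescope]; [NP that witness toward our old hidden document across their audience]; [NP our old hidden document across their audience]; [NP their audience] — that makes 6.

6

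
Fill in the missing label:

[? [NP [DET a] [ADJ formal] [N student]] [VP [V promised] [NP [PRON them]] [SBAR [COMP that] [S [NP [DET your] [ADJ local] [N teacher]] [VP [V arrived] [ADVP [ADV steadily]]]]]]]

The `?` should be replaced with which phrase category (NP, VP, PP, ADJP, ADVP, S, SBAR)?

S

The `?` node immediately contains: NP, VP. That is the internal structure of a clause, so the label is S.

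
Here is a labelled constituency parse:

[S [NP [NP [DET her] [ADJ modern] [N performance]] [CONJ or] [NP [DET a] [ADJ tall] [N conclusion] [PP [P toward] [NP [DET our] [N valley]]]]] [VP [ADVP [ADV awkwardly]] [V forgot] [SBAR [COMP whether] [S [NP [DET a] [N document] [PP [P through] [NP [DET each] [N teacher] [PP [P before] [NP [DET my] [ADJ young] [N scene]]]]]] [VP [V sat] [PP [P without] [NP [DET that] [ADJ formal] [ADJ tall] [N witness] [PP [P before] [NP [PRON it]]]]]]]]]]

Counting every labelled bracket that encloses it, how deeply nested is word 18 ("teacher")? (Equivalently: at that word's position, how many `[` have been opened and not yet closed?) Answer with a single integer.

Path from the root down to the word: S → VP → SBAR → S → NP → PP → NP → N. That is 8 enclosing brackets.

8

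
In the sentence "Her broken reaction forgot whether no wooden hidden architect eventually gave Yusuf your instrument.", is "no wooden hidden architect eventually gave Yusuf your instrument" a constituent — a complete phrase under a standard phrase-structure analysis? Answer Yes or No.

Yes

These words form the whole clause headed by "gave", so yes — one constituent.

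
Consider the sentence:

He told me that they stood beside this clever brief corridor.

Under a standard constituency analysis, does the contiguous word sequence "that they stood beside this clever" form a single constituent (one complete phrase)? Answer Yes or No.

No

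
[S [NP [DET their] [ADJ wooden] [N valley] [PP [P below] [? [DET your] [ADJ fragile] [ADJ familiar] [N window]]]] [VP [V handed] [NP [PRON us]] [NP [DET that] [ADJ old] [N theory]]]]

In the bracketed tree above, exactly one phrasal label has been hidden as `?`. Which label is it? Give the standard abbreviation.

The `?` node immediately contains: DET 'your', ADJ 'fragile', ADJ 'familiar', N 'window'. That is the internal structure of a noun phrase, so the label is NP.

NP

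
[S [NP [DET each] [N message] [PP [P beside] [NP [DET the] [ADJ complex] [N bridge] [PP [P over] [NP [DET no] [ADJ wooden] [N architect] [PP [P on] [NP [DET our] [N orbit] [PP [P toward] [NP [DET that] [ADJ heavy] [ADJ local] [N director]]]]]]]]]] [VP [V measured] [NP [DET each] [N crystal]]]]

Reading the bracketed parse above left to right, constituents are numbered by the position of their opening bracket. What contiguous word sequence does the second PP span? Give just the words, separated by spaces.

In left-to-right order the PP constituents are "beside the complex bridge over no wooden architect on our orbit toward that heavy local director"; "over no wooden architect on our orbit toward that heavy local director"; "on our orbit toward that heavy local director"; "toward that heavy local director". Number 2 is "over no wooden architect on our orbit toward that heavy local director".

over no wooden architect on our orbit toward that heavy local director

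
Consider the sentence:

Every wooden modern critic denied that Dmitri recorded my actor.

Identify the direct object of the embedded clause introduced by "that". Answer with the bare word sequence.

my actor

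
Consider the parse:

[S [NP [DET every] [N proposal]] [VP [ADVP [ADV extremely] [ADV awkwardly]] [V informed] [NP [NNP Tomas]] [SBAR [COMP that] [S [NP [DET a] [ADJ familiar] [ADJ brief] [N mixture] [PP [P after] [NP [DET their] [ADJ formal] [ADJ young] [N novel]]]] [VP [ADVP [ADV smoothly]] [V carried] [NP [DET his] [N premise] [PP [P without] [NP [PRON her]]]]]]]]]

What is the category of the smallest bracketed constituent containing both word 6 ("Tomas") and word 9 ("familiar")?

VP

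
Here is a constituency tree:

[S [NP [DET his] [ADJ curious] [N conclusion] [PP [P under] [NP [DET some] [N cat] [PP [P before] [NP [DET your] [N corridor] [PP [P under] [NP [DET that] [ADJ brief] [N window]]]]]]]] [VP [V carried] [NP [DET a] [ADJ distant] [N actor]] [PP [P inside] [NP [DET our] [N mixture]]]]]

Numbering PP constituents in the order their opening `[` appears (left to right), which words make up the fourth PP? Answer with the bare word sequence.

inside our mixture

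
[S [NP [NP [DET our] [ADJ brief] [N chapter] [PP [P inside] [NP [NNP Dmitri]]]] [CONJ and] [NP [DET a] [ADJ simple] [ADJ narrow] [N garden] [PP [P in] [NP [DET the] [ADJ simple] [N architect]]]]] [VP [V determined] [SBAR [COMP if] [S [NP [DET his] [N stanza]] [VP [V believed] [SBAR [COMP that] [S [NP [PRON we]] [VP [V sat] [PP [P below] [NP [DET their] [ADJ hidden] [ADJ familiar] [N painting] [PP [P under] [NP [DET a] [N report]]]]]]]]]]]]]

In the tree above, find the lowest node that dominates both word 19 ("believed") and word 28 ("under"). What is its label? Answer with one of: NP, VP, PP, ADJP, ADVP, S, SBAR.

Both words fall inside [VP believed that we sat below their hidden familiar painting under a report] (words 19–30), and no smaller constituent contains them both. Label: VP.

VP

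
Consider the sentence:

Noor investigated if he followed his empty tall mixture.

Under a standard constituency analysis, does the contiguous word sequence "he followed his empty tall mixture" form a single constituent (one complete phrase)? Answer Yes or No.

The sequence corresponds to a single S node — the clause "he followed his empty tall mixture".

Yes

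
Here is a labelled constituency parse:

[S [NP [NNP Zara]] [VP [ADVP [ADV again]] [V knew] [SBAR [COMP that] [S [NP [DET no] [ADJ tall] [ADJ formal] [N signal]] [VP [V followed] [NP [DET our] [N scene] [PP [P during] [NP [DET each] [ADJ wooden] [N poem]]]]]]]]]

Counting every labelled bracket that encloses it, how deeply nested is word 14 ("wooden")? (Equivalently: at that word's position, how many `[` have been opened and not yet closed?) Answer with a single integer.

Counting open brackets not yet closed at "wooden": [S [VP [SBAR [S [VP [NP [PP [NP [ADJ = 9.

9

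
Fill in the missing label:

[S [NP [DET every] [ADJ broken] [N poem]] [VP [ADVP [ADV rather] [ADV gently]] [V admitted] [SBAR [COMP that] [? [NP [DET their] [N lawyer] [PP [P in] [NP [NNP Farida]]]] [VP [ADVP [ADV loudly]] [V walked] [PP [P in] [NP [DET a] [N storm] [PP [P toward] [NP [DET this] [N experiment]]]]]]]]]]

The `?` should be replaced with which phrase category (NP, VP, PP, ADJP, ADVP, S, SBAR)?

S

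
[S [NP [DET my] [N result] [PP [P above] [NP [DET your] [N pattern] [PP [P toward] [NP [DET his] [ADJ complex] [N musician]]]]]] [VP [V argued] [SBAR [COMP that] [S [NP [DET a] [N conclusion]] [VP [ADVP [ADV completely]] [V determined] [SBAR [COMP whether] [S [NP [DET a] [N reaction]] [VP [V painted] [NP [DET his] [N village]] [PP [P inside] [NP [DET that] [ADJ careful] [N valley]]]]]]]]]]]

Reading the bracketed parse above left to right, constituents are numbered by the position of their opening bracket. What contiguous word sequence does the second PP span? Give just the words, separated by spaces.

toward his complex musician

Opening `[PP` markers occur at word positions 3, 6, 22; the second of these opens the constituent [PP toward his complex musician].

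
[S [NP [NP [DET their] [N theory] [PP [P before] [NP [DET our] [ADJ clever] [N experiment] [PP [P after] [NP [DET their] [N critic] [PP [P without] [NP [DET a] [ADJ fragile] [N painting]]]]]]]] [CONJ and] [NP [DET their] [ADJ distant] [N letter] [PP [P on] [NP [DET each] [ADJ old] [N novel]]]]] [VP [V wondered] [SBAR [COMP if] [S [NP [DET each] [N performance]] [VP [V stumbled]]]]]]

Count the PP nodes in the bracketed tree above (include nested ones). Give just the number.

4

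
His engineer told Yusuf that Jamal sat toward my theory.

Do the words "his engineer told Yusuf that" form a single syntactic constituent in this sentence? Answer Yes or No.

No

The sequence begins inside the noun phrase "his engineer" and ends inside the verb phrase "told Yusuf that Jamal sat toward my theory"; it crosses a phrase boundary, so no single node in the tree spans exactly those words.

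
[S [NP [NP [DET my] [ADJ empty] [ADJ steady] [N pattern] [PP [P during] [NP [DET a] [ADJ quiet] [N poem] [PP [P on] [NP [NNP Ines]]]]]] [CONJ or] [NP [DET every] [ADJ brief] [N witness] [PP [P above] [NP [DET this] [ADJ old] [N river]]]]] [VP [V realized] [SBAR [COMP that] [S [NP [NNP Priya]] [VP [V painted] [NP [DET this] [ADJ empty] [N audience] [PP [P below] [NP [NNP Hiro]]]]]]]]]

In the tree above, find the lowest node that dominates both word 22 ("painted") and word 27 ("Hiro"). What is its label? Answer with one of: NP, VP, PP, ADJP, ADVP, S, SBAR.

VP

The smallest bracket enclosing both words is [VP painted this empty audience below Hiro], so the label is VP.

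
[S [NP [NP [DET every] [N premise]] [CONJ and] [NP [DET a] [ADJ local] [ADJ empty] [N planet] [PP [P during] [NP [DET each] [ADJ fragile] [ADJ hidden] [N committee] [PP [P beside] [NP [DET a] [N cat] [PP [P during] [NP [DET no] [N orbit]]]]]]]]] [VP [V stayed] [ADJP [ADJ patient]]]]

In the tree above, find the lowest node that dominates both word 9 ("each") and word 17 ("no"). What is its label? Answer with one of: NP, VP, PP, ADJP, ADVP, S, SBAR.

NP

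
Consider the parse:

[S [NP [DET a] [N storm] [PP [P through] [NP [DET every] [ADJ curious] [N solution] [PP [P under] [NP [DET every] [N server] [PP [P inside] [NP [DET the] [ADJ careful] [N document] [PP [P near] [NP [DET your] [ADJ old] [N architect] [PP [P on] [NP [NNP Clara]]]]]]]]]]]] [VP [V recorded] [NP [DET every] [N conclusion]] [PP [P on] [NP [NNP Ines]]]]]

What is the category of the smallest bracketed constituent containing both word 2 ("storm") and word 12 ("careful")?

NP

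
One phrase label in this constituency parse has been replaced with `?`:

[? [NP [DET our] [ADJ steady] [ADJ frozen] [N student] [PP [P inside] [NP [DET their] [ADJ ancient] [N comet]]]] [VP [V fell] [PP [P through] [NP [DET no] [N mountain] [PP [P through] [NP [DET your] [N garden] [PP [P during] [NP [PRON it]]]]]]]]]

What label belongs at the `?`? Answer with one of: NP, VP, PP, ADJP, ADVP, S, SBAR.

The `?` node immediately contains: NP, VP. That is the internal structure of a clause, so the label is S.

S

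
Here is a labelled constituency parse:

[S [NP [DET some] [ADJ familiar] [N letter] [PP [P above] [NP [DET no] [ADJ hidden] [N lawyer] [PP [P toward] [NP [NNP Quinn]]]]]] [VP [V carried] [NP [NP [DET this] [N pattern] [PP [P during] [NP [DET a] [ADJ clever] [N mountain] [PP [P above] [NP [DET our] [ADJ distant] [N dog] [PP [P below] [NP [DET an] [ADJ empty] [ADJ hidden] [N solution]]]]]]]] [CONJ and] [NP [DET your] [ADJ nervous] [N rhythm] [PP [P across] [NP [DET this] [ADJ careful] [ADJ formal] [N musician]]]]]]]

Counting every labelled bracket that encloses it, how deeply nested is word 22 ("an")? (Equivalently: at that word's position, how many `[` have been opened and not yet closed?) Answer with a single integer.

The word sits inside DET, which is inside NP, inside PP, inside NP, inside PP, inside NP, inside PP, inside NP, inside NP, inside VP, inside S — 11 brackets in all.

11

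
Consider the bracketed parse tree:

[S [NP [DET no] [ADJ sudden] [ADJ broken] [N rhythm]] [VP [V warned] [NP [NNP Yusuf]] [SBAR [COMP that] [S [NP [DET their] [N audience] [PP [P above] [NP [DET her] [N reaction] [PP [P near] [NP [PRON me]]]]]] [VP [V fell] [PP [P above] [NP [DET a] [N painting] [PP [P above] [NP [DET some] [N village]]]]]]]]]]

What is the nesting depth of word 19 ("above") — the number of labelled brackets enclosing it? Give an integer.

9

The word sits inside P, which is inside PP, inside NP, inside PP, inside VP, inside S, inside SBAR, inside VP, inside S — 9 brackets in all.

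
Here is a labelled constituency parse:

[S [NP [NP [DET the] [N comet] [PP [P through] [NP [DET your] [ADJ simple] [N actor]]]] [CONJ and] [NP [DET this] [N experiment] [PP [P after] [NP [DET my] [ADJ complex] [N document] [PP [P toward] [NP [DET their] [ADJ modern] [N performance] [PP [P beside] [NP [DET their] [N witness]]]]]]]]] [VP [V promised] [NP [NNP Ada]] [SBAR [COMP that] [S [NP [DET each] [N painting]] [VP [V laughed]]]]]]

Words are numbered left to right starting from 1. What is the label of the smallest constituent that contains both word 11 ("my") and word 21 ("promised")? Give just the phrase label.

S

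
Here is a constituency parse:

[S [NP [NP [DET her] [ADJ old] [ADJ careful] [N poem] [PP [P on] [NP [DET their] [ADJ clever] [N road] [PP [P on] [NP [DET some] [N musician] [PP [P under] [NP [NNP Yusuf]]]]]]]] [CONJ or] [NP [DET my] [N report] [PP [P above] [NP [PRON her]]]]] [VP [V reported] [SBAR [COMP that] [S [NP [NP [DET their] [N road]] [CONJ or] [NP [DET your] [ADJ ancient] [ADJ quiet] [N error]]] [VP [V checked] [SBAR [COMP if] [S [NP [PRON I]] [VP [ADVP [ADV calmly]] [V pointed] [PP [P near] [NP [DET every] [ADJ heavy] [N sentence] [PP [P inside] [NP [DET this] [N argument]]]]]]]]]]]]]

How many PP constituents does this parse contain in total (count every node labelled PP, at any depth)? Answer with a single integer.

6

Scanning left to right, an opening `[PP` appears at word positions 5, 9, 12, 17, 33, 37 — 6 in total.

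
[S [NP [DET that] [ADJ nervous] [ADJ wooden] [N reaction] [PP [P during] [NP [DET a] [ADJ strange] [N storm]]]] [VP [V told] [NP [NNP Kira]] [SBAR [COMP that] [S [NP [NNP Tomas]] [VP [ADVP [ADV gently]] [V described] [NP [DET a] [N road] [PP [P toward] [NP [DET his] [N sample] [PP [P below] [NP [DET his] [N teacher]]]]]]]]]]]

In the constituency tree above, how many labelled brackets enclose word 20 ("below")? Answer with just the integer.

Path from the root down to the word: S → VP → SBAR → S → VP → NP → PP → NP → PP → P. That is 10 enclosing brackets.

10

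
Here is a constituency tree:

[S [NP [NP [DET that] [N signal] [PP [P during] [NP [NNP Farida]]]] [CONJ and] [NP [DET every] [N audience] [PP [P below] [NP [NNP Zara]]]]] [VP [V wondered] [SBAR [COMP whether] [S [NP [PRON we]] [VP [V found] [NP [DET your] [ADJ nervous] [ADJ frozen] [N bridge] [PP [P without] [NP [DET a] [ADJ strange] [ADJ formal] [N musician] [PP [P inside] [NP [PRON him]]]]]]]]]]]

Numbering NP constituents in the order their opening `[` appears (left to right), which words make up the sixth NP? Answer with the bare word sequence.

we

The NP opening brackets appear, in order, over: "that signal during Farida and every audience below Zara"; "that signal during Farida"; "Farida"; "every audience below Zara"; "Zara"; "we"; "your nervous frozen bridge without a strange formal musician inside him"; "a strange formal musician inside him"; "him". The sixth one spans "we".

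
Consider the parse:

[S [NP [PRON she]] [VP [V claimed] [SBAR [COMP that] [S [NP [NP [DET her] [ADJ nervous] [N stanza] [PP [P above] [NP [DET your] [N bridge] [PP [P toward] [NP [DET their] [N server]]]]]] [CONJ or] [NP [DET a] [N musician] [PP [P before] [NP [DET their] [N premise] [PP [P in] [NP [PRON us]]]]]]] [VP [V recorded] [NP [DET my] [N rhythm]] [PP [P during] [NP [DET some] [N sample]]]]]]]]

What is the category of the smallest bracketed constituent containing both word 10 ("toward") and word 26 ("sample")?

Word 10 lies under S → VP → SBAR → S → NP → NP → PP → NP → PP → P; word 26 lies under S → VP → SBAR → S → VP → PP → NP → N. The lowest shared node is the S.

S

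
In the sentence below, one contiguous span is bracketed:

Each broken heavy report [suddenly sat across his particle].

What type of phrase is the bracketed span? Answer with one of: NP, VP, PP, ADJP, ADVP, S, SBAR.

"sat" is the head of the bracketed span, so the span is a verb phrase: VP.

VP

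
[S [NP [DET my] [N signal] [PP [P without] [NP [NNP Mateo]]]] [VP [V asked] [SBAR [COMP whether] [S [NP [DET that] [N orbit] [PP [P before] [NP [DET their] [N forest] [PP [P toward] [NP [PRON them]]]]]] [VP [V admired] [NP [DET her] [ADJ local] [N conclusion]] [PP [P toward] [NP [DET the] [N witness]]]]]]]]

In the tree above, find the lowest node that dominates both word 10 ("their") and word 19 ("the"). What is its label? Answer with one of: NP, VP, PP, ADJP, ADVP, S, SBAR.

S

Both words fall inside [S that orbit before their forest toward them admired her local conclusion toward the witness] (words 7–20), and no smaller constituent contains them both. Label: S.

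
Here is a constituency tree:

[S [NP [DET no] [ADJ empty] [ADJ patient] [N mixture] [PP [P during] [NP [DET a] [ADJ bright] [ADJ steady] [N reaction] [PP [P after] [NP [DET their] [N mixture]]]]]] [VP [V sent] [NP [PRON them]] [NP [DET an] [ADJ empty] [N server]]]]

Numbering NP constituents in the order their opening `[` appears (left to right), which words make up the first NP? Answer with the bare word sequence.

no empty patient mixture during a bright steady reaction after their mixture

In left-to-right order the NP constituents are "no empty patient mixture during a bright steady reaction after their mixture"; "a bright steady reaction after their mixture"; "their mixture"; "them"; "an empty server". Number 1 is "no empty patient mixture during a bright steady reaction after their mixture".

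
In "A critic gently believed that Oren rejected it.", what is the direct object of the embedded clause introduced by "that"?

The verb of the embedded clause introduced by "that" is "rejected"; its direct object is the NP "it".

it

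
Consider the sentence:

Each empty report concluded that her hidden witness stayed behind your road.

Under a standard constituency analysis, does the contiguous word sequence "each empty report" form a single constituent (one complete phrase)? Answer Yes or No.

"each empty report" is exactly the noun phrase [NP each empty report], a complete constituent.

Yes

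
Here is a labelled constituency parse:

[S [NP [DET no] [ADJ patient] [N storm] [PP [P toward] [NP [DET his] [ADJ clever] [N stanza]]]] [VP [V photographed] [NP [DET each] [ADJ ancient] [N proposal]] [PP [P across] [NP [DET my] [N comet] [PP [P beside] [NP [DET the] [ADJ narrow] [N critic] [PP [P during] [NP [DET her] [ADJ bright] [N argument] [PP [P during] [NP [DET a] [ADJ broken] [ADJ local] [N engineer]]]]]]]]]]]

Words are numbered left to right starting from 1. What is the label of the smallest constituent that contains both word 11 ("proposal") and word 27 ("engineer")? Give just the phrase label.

VP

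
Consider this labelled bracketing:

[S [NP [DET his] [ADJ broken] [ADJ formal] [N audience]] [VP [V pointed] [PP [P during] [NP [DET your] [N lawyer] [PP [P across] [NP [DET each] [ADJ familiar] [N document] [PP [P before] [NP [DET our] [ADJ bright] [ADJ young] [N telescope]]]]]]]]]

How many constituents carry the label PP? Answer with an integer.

3

Scanning left to right, an opening `[PP` appears at word positions 6, 9, 13 — 3 in total.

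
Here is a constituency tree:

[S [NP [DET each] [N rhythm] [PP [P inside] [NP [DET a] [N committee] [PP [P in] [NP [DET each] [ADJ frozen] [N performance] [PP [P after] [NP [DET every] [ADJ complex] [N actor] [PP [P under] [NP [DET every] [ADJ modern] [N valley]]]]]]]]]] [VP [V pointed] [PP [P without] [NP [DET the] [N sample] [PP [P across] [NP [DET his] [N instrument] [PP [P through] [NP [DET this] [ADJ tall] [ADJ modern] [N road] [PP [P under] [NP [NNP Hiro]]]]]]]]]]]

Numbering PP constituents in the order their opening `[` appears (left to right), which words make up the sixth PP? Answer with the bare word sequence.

across his instrument through this tall modern road under Hiro

Opening `[PP` markers occur at word positions 3, 6, 10, 14, 19, 22, 25, 30; the sixth of these opens the constituent [PP across his instrument through this tall modern road under Hiro].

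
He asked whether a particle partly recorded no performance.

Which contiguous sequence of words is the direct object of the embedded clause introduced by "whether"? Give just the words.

no performance

Within the embedded clause introduced by "whether", the direct object of "recorded" is "no performance".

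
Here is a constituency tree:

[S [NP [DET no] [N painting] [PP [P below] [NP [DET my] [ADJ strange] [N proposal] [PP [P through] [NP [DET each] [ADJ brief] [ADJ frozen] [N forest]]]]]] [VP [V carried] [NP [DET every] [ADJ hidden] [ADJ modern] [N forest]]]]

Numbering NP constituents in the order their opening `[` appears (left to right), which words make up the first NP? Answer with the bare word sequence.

no painting below my strange proposal through each brief frozen forest

The NP opening brackets appear, in order, over: "no painting below my strange proposal through each brief frozen forest"; "my strange proposal through each brief frozen forest"; "each brief frozen forest"; "every hidden modern forest". The first one spans "no painting below my strange proposal through each brief frozen forest".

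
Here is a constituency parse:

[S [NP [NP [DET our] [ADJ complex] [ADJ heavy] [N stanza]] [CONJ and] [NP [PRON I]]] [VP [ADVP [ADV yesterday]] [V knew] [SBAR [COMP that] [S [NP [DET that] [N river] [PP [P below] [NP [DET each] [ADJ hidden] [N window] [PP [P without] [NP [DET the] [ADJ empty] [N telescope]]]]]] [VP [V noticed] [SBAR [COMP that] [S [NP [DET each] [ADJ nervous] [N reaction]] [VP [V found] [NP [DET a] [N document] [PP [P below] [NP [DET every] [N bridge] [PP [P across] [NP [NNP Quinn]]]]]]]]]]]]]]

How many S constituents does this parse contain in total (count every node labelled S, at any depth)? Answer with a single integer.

3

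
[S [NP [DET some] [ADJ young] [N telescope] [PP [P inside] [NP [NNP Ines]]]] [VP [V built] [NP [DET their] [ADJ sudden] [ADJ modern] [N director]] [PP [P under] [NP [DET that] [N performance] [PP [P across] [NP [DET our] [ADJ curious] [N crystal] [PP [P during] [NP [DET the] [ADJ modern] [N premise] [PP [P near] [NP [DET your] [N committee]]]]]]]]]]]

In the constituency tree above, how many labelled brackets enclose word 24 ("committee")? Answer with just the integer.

11

The word sits inside N, which is inside NP, inside PP, inside NP, inside PP, inside NP, inside PP, inside NP, inside PP, inside VP, inside S — 11 brackets in all.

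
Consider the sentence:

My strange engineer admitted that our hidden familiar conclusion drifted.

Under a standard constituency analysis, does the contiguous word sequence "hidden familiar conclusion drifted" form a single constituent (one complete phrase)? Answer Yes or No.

No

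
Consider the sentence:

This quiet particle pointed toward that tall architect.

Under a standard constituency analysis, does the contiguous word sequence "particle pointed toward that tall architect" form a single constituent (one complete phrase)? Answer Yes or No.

No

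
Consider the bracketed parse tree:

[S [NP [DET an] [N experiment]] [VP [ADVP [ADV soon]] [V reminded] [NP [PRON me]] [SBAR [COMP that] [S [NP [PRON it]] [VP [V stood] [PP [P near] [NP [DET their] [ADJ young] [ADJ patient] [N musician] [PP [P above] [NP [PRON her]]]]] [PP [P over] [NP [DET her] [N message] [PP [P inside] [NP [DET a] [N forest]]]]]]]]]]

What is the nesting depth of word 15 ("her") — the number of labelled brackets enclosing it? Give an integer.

10

Path from the root down to the word: S → VP → SBAR → S → VP → PP → NP → PP → NP → PRON. That is 10 enclosing brackets.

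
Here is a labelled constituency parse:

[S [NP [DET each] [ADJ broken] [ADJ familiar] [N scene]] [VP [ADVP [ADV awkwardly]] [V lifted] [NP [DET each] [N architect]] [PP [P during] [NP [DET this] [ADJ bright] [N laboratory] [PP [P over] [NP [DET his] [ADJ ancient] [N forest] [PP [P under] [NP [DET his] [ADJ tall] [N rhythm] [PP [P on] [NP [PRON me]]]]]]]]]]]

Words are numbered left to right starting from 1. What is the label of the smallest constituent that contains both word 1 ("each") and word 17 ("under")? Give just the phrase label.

Word 1 lies under S → NP → DET; word 17 lies under S → VP → PP → NP → PP → NP → PP → P. The lowest shared node is the S.

S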